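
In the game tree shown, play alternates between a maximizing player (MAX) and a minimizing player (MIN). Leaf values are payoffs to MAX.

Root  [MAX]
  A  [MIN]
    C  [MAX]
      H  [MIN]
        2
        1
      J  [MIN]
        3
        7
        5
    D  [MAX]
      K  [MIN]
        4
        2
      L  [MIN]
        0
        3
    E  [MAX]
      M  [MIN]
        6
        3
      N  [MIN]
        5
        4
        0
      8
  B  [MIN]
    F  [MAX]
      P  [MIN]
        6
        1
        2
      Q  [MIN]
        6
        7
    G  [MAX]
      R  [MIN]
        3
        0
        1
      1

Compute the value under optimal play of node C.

3

H (MIN): min(2, 1) = 1
J (MIN): min(3, 7, 5) = 3
C (MAX): max(1, 3) = 3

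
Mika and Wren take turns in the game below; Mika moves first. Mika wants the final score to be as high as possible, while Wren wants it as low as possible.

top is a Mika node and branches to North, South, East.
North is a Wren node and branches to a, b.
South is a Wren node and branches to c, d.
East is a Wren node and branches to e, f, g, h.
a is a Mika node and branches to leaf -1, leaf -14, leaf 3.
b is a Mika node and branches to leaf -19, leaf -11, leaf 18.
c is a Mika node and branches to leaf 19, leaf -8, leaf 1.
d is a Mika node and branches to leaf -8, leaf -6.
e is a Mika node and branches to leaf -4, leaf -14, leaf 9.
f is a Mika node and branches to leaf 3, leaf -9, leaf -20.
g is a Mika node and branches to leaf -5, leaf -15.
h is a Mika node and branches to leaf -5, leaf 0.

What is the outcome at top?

3

a (Mika): max(-1, -14, 3) = 3
b (Mika): max(-19, -11, 18) = 18
North (Wren): min(3, 18) = 3
c (Mika): max(19, -8, 1) = 19
d (Mika): max(-8, -6) = -6
South (Wren): min(19, -6) = -6
e (Mika): max(-4, -14, 9) = 9
f (Mika): max(3, -9, -20) = 3
g (Mika): max(-5, -15) = -5
h (Mika): max(-5, 0) = 0
East (Wren): min(9, 3, -5, 0) = -5
top (Mika): max(3, -6, -5) = 3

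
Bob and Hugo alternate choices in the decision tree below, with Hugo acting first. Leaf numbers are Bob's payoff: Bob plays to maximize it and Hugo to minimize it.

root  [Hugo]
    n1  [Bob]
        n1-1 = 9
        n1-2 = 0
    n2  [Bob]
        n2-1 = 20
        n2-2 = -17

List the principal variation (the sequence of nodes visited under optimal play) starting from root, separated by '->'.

root -> n1 -> n1-1

n1 (Bob): max(9, 0) = 9
n2 (Bob): max(20, -17) = 20
root (Hugo): min(9, 20) = 9
At root, Hugo picks n1 (lowest: 9).
At n1, Bob picks n1-1 (highest: 9).
Terminal value 9.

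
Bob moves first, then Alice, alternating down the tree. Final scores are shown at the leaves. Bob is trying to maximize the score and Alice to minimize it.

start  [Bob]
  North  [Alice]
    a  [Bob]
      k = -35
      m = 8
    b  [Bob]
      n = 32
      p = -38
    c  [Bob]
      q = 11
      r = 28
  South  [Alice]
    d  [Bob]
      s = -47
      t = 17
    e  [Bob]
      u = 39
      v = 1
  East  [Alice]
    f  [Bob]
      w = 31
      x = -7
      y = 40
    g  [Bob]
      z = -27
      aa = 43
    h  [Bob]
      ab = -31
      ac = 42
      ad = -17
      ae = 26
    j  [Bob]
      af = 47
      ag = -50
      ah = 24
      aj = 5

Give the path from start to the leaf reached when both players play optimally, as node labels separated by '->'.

a (Bob): max(-35, 8) = 8
b (Bob): max(32, -38) = 32
c (Bob): max(11, 28) = 28
North (Alice): min(8, 32, 28) = 8
d (Bob): max(-47, 17) = 17
e (Bob): max(39, 1) = 39
South (Alice): min(17, 39) = 17
f (Bob): max(31, -7, 40) = 40
g (Bob): max(-27, 43) = 43
h (Bob): max(-31, 42, -17, 26) = 42
j (Bob): max(47, -50, 24, 5) = 47
East (Alice): min(40, 43, 42, 47) = 40
start (Bob): max(8, 17, 40) = 40
At start, Bob picks East (highest: 40).
At East, Alice picks f (lowest: 40).
At f, Bob picks y (highest: 40).
Terminal value 40.

start -> East -> f -> y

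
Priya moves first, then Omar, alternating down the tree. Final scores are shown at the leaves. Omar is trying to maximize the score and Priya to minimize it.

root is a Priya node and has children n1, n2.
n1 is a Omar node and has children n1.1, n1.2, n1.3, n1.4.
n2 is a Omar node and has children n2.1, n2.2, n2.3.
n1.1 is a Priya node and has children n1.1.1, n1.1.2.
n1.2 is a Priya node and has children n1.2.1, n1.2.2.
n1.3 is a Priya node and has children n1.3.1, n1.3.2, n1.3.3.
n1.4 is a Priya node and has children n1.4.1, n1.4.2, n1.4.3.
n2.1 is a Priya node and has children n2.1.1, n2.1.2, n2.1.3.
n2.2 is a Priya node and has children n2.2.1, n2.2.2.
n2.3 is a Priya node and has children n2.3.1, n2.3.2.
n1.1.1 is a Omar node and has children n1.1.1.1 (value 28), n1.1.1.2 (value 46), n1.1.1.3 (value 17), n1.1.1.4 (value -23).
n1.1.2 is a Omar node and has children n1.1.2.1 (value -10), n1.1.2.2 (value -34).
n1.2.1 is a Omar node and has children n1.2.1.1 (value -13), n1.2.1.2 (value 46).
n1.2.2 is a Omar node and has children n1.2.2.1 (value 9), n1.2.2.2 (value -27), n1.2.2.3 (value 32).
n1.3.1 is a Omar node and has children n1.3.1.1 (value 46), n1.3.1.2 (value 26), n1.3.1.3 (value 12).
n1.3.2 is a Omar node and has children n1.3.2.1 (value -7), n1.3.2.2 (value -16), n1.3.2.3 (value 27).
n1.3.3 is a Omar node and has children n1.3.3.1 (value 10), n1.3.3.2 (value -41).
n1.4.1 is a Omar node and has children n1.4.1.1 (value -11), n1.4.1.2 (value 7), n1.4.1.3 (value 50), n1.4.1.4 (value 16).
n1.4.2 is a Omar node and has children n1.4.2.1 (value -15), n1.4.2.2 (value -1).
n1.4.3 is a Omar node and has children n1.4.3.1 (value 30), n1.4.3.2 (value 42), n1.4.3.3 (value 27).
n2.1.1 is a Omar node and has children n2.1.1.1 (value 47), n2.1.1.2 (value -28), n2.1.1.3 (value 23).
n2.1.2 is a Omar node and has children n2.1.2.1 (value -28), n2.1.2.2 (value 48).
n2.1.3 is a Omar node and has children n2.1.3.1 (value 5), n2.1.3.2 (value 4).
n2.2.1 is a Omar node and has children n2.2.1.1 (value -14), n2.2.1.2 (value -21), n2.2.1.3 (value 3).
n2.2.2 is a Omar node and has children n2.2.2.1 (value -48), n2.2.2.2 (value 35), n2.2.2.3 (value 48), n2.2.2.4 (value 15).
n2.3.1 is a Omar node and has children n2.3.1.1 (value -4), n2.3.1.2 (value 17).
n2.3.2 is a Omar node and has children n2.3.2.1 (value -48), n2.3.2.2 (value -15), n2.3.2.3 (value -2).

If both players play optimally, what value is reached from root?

5

n1.1.1 (Omar): max(28, 46, 17, -23) = 46
n1.1.2 (Omar): max(-10, -34) = -10
n1.1 (Priya): min(46, -10) = -10
n1.2.1 (Omar): max(-13, 46) = 46
n1.2.2 (Omar): max(9, -27, 32) = 32
n1.2 (Priya): min(46, 32) = 32
n1.3.1 (Omar): max(46, 26, 12) = 46
n1.3.2 (Omar): max(-7, -16, 27) = 27
n1.3.3 (Omar): max(10, -41) = 10
n1.3 (Priya): min(46, 27, 10) = 10
n1.4.1 (Omar): max(-11, 7, 50, 16) = 50
n1.4.2 (Omar): max(-15, -1) = -1
n1.4.3 (Omar): max(30, 42, 27) = 42
n1.4 (Priya): min(50, -1, 42) = -1
n1 (Omar): max(-10, 32, 10, -1) = 32
n2.1.1 (Omar): max(47, -28, 23) = 47
n2.1.2 (Omar): max(-28, 48) = 48
n2.1.3 (Omar): max(5, 4) = 5
n2.1 (Priya): min(47, 48, 5) = 5
n2.2.1 (Omar): max(-14, -21, 3) = 3
n2.2.2 (Omar): max(-48, 35, 48, 15) = 48
n2.2 (Priya): min(3, 48) = 3
n2.3.1 (Omar): max(-4, 17) = 17
n2.3.2 (Omar): max(-48, -15, -2) = -2
n2.3 (Priya): min(17, -2) = -2
n2 (Omar): max(5, 3, -2) = 5
root (Priya): min(32, 5) = 5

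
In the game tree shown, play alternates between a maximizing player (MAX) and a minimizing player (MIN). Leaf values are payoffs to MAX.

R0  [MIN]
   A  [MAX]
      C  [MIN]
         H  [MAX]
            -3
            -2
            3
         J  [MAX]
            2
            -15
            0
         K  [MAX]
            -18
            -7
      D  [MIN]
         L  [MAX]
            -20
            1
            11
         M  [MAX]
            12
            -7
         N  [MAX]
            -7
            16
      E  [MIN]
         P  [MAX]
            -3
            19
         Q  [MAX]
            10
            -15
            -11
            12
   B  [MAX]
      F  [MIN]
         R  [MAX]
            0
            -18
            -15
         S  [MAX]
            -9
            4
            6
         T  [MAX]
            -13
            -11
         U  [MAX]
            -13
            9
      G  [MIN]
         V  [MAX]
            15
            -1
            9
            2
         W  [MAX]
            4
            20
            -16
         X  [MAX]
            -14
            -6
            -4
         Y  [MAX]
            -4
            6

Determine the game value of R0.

-4

H (MAX): max(-3, -2, 3) = 3
J (MAX): max(2, -15, 0) = 2
K (MAX): max(-18, -7) = -7
C (MIN): min(3, 2, -7) = -7
L (MAX): max(-20, 1, 11) = 11
M (MAX): max(12, -7) = 12
N (MAX): max(-7, 16) = 16
D (MIN): min(11, 12, 16) = 11
P (MAX): max(-3, 19) = 19
Q (MAX): max(10, -15, -11, 12) = 12
E (MIN): min(19, 12) = 12
A (MAX): max(-7, 11, 12) = 12
R (MAX): max(0, -18, -15) = 0
S (MAX): max(-9, 4, 6) = 6
T (MAX): max(-13, -11) = -11
U (MAX): max(-13, 9) = 9
F (MIN): min(0, 6, -11, 9) = -11
V (MAX): max(15, -1, 9, 2) = 15
W (MAX): max(4, 20, -16) = 20
X (MAX): max(-14, -6, -4) = -4
Y (MAX): max(-4, 6) = 6
G (MIN): min(15, 20, -4, 6) = -4
B (MAX): max(-11, -4) = -4
R0 (MIN): min(12, -4) = -4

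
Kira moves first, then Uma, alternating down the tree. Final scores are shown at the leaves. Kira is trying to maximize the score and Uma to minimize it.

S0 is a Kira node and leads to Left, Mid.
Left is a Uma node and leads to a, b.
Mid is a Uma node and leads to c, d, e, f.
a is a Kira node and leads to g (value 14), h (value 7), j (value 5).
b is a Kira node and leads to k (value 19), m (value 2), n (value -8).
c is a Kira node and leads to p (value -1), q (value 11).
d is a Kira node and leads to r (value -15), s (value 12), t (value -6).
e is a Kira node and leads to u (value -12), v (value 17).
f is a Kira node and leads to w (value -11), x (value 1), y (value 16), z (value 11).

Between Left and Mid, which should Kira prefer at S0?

a (Kira): max(14, 7, 5) = 14
b (Kira): max(19, 2, -8) = 19
Left (Uma): min(14, 19) = 14
c (Kira): max(-1, 11) = 11
d (Kira): max(-15, 12, -6) = 12
e (Kira): max(-12, 17) = 17
f (Kira): max(-11, 1, 16, 11) = 16
Mid (Uma): min(11, 12, 17, 16) = 11
Kira prefers the higher value; Left=14, Mid=11. Left is better since 14 > 11.

Left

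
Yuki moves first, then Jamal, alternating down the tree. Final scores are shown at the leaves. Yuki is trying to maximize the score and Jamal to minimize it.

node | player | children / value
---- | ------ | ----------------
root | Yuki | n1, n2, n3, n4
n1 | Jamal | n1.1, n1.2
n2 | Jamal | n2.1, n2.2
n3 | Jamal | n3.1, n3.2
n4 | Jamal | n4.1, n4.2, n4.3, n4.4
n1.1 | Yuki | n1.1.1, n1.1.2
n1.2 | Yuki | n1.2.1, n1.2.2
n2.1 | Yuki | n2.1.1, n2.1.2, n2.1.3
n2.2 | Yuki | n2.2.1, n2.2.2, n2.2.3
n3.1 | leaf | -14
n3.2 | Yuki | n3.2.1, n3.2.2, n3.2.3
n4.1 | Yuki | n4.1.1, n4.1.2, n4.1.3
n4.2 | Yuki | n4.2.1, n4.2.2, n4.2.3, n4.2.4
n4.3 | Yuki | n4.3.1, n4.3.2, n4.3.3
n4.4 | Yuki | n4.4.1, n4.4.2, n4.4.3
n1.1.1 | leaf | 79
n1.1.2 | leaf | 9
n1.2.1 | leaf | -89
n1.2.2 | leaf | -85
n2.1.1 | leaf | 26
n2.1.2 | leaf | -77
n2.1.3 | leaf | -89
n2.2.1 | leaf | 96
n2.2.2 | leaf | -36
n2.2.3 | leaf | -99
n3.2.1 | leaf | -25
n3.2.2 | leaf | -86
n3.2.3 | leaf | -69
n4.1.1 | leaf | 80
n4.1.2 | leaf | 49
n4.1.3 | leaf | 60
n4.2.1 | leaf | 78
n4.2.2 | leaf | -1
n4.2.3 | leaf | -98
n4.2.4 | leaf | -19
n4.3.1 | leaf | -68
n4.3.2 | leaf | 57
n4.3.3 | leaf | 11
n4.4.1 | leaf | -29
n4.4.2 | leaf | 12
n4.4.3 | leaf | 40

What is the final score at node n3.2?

-25

n3.2 (Yuki): max(-25, -86, -69) = -25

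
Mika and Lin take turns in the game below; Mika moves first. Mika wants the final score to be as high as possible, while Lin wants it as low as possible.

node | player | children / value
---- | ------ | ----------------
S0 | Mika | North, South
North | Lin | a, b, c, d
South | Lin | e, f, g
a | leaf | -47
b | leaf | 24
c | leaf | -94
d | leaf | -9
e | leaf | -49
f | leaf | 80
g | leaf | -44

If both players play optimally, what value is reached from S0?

-49

North (Lin): min(-47, 24, -94, -9) = -94
South (Lin): min(-49, 80, -44) = -49
S0 (Mika): max(-94, -49) = -49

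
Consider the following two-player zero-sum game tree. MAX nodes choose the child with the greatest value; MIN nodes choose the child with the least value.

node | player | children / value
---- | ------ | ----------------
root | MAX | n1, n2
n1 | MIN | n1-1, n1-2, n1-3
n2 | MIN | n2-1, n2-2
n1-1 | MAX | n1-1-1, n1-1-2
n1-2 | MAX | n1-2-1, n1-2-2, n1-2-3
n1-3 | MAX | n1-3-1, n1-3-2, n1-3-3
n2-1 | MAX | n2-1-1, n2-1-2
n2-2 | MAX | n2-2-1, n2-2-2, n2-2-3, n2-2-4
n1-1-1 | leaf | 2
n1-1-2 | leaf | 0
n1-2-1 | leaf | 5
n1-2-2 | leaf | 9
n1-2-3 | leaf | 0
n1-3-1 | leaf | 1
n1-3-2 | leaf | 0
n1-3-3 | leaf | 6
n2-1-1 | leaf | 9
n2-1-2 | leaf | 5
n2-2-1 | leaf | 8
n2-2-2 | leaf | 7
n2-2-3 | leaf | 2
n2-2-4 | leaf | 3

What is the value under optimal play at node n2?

8

n2-1 (MAX): max(9, 5) = 9
n2-2 (MAX): max(8, 7, 2, 3) = 8
n2 (MIN): min(9, 8) = 8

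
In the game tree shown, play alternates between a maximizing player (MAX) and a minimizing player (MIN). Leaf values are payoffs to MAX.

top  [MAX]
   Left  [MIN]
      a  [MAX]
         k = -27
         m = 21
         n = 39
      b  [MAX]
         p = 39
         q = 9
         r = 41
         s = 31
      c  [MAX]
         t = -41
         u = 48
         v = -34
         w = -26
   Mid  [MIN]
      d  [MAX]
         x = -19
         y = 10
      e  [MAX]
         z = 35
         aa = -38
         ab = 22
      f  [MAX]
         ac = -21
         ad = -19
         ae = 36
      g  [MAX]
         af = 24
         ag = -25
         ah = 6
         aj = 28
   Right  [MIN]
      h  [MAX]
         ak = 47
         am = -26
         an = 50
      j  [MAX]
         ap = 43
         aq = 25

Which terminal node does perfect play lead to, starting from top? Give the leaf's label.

ap

a (MAX): max(-27, 21, 39) = 39
b (MAX): max(39, 9, 41, 31) = 41
c (MAX): max(-41, 48, -34, -26) = 48
Left (MIN): min(39, 41, 48) = 39
d (MAX): max(-19, 10) = 10
e (MAX): max(35, -38, 22) = 35
f (MAX): max(-21, -19, 36) = 36
g (MAX): max(24, -25, 6, 28) = 28
Mid (MIN): min(10, 35, 36, 28) = 10
h (MAX): max(47, -26, 50) = 50
j (MAX): max(43, 25) = 43
Right (MIN): min(50, 43) = 43
top (MAX): max(39, 10, 43) = 43
At top, MAX picks Right (highest: 43).
At Right, MIN picks j (lowest: 43).
At j, MAX picks ap (highest: 43).
Terminal value 43.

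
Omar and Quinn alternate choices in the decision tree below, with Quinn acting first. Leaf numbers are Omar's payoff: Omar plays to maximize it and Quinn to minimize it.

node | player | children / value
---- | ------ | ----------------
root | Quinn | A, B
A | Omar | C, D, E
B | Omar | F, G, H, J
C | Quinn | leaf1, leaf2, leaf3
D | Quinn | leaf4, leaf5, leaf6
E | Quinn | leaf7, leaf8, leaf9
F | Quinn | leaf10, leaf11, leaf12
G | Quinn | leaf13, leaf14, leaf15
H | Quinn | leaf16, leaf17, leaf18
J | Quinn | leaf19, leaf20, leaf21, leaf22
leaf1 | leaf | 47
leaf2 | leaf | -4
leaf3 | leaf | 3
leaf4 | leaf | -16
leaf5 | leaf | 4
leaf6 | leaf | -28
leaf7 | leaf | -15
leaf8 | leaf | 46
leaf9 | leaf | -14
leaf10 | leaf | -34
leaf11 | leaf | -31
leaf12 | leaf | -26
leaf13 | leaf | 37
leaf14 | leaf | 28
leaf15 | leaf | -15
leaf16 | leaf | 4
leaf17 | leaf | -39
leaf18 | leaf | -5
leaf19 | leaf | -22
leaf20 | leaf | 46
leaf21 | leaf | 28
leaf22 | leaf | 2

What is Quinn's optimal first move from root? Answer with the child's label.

B

C (Quinn): min(47, -4, 3) = -4
D (Quinn): min(-16, 4, -28) = -28
E (Quinn): min(-15, 46, -14) = -15
A (Omar): max(-4, -28, -15) = -4
F (Quinn): min(-34, -31, -26) = -34
G (Quinn): min(37, 28, -15) = -15
H (Quinn): min(4, -39, -5) = -39
J (Quinn): min(-22, 46, 28, 2) = -22
B (Omar): max(-34, -15, -39, -22) = -15
root (Quinn): min(-4, -15) = -15
Quinn at root wants the lowest of {A=-4, B=-15}, so chooses B.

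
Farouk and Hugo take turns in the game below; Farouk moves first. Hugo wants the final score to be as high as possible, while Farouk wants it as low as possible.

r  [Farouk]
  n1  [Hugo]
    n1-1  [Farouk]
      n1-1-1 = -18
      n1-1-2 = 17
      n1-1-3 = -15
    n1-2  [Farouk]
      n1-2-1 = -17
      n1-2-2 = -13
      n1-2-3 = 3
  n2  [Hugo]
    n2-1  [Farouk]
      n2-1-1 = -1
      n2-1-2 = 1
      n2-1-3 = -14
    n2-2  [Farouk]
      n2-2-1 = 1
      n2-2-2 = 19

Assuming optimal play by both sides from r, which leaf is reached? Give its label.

n1-1 (Farouk): min(-18, 17, -15) = -18
n1-2 (Farouk): min(-17, -13, 3) = -17
n1 (Hugo): max(-18, -17) = -17
n2-1 (Farouk): min(-1, 1, -14) = -14
n2-2 (Farouk): min(1, 19) = 1
n2 (Hugo): max(-14, 1) = 1
r (Farouk): min(-17, 1) = -17
At r, Farouk picks n1 (lowest: -17).
At n1, Hugo picks n1-2 (highest: -17).
At n1-2, Farouk picks n1-2-1 (lowest: -17).
Terminal value -17.

n1-2-1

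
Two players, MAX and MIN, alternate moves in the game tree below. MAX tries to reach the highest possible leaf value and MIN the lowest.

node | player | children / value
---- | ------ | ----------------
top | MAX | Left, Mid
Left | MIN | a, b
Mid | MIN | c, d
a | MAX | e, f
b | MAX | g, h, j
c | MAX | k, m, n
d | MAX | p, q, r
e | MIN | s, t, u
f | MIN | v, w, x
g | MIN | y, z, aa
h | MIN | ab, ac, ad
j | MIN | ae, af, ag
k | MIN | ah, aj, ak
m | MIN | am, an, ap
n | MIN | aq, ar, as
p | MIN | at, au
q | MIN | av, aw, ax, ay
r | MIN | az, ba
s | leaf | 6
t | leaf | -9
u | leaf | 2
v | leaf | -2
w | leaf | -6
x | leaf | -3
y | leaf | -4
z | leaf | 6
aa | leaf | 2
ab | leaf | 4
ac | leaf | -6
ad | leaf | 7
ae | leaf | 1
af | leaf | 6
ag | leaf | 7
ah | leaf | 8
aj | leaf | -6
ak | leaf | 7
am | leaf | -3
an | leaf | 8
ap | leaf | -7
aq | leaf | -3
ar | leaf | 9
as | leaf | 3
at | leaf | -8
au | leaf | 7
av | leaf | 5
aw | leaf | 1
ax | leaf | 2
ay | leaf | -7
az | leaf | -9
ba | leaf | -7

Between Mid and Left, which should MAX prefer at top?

Left

k (MIN): min(8, -6, 7) = -6
m (MIN): min(-3, 8, -7) = -7
n (MIN): min(-3, 9, 3) = -3
c (MAX): max(-6, -7, -3) = -3
p (MIN): min(-8, 7) = -8
q (MIN): min(5, 1, 2, -7) = -7
r (MIN): min(-9, -7) = -9
d (MAX): max(-8, -7, -9) = -7
Mid (MIN): min(-3, -7) = -7
e (MIN): min(6, -9, 2) = -9
f (MIN): min(-2, -6, -3) = -6
a (MAX): max(-9, -6) = -6
g (MIN): min(-4, 6, 2) = -4
h (MIN): min(4, -6, 7) = -6
j (MIN): min(1, 6, 7) = 1
b (MAX): max(-4, -6, 1) = 1
Left (MIN): min(-6, 1) = -6
MAX prefers the higher value; Mid=-7, Left=-6. Left is better since -6 > -7.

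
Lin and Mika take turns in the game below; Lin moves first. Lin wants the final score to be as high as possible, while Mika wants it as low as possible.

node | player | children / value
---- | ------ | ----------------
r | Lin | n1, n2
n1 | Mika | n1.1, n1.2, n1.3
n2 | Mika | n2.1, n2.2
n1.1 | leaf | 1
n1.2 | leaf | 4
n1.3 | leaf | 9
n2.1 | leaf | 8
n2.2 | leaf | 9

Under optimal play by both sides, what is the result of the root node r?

n1 (Mika): min(1, 4, 9) = 1
n2 (Mika): min(8, 9) = 8
r (Lin): max(1, 8) = 8

8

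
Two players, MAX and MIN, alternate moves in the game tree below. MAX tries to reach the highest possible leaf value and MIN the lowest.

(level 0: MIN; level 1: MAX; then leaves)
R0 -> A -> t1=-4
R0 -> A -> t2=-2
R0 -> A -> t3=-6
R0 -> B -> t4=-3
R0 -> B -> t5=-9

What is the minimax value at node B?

B (MAX): max(-3, -9) = -3

-3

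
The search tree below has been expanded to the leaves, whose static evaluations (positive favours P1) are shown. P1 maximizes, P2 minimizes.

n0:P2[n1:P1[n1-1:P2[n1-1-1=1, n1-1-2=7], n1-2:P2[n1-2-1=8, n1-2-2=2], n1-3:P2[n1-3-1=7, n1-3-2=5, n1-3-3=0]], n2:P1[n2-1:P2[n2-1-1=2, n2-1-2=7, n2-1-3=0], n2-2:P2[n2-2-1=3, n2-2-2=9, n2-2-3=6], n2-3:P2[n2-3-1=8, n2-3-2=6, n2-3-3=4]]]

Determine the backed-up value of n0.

n1-1 (P2): min(1, 7) = 1
n1-2 (P2): min(8, 2) = 2
n1-3 (P2): min(7, 5, 0) = 0
n1 (P1): max(1, 2, 0) = 2
n2-1 (P2): min(2, 7, 0) = 0
n2-2 (P2): min(3, 9, 6) = 3
n2-3 (P2): min(8, 6, 4) = 4
n2 (P1): max(0, 3, 4) = 4
n0 (P2): min(2, 4) = 2

2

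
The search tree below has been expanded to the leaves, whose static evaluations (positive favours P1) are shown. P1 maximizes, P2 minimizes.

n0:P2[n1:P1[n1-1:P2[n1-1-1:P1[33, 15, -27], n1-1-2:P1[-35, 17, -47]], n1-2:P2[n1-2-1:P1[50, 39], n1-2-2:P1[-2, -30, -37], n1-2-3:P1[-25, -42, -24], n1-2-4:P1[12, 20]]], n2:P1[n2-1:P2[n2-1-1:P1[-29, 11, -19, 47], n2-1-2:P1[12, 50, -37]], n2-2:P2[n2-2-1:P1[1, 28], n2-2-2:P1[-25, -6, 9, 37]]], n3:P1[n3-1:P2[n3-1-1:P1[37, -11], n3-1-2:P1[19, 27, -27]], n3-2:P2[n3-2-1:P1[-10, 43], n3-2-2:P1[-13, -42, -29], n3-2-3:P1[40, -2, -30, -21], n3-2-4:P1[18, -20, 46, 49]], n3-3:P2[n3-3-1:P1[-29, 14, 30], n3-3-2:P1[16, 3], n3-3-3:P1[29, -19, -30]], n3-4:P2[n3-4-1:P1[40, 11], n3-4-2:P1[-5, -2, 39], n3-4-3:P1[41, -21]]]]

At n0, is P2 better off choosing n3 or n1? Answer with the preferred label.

n1

n3-1-1 (P1): max(37, -11) = 37
n3-1-2 (P1): max(19, 27, -27) = 27
n3-1 (P2): min(37, 27) = 27
n3-2-1 (P1): max(-10, 43) = 43
n3-2-2 (P1): max(-13, -42, -29) = -13
n3-2-3 (P1): max(40, -2, -30, -21) = 40
n3-2-4 (P1): max(18, -20, 46, 49) = 49
n3-2 (P2): min(43, -13, 40, 49) = -13
n3-3-1 (P1): max(-29, 14, 30) = 30
n3-3-2 (P1): max(16, 3) = 16
n3-3-3 (P1): max(29, -19, -30) = 29
n3-3 (P2): min(30, 16, 29) = 16
n3-4-1 (P1): max(40, 11) = 40
n3-4-2 (P1): max(-5, -2, 39) = 39
n3-4-3 (P1): max(41, -21) = 41
n3-4 (P2): min(40, 39, 41) = 39
n3 (P1): max(27, -13, 16, 39) = 39
n1-1-1 (P1): max(33, 15, -27) = 33
n1-1-2 (P1): max(-35, 17, -47) = 17
n1-1 (P2): min(33, 17) = 17
n1-2-1 (P1): max(50, 39) = 50
n1-2-2 (P1): max(-2, -30, -37) = -2
n1-2-3 (P1): max(-25, -42, -24) = -24
n1-2-4 (P1): max(12, 20) = 20
n1-2 (P2): min(50, -2, -24, 20) = -24
n1 (P1): max(17, -24) = 17
P2 prefers the lower value; n3=39, n1=17. n1 is better since 17 < 39.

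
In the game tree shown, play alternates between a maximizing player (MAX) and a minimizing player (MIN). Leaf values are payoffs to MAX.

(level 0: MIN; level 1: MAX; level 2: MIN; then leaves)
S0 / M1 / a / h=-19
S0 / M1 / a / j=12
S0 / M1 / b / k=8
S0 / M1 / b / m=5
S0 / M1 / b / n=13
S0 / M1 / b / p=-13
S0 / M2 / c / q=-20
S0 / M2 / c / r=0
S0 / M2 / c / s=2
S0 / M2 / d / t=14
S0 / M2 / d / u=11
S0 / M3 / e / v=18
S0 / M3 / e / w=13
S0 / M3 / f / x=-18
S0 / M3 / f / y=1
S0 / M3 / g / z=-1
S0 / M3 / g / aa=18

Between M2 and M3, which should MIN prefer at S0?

c (MIN): min(-20, 0, 2) = -20
d (MIN): min(14, 11) = 11
M2 (MAX): max(-20, 11) = 11
e (MIN): min(18, 13) = 13
f (MIN): min(-18, 1) = -18
g (MIN): min(-1, 18) = -1
M3 (MAX): max(13, -18, -1) = 13
MIN prefers the lower value; M2=11, M3=13. M2 is better since 11 < 13.

M2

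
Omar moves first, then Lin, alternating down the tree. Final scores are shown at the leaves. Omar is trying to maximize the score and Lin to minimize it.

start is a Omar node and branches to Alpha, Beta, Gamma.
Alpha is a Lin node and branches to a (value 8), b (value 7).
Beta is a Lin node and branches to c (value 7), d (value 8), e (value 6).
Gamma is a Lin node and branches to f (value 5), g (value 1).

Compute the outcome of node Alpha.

7

Alpha (Lin): min(8, 7) = 7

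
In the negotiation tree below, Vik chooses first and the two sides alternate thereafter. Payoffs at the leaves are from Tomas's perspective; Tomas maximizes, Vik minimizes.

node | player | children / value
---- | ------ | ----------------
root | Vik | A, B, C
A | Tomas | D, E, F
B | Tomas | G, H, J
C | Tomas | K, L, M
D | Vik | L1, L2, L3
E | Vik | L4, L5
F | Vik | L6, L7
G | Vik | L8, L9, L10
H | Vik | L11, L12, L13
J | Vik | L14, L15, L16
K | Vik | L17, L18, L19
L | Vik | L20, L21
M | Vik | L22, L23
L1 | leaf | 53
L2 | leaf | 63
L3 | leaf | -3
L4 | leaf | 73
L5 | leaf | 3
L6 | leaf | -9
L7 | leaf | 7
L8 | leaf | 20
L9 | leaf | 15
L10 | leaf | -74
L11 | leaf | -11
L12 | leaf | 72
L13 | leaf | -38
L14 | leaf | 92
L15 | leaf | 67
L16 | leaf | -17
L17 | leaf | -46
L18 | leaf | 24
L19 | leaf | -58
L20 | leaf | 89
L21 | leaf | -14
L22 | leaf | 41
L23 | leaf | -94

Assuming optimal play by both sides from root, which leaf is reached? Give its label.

D (Vik): min(53, 63, -3) = -3
E (Vik): min(73, 3) = 3
F (Vik): min(-9, 7) = -9
A (Tomas): max(-3, 3, -9) = 3
G (Vik): min(20, 15, -74) = -74
H (Vik): min(-11, 72, -38) = -38
J (Vik): min(92, 67, -17) = -17
B (Tomas): max(-74, -38, -17) = -17
K (Vik): min(-46, 24, -58) = -58
L (Vik): min(89, -14) = -14
M (Vik): min(41, -94) = -94
C (Tomas): max(-58, -14, -94) = -14
root (Vik): min(3, -17, -14) = -17
At root, Vik picks B (lowest: -17).
At B, Tomas picks J (highest: -17).
At J, Vik picks L16 (lowest: -17).
Terminal value -17.

L16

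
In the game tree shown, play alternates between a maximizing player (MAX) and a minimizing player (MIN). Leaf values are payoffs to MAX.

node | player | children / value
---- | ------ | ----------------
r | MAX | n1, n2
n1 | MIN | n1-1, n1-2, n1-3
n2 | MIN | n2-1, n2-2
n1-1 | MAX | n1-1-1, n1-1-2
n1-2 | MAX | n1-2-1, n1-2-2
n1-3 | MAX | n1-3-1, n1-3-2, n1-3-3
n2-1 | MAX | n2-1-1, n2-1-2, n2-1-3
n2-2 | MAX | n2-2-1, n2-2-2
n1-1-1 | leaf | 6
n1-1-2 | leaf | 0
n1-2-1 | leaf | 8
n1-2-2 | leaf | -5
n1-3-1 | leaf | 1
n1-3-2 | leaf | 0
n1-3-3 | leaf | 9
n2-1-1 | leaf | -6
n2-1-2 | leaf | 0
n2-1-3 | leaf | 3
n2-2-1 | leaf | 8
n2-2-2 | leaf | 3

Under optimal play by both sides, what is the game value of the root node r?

n1-1 (MAX): max(6, 0) = 6
n1-2 (MAX): max(8, -5) = 8
n1-3 (MAX): max(1, 0, 9) = 9
n1 (MIN): min(6, 8, 9) = 6
n2-1 (MAX): max(-6, 0, 3) = 3
n2-2 (MAX): max(8, 3) = 8
n2 (MIN): min(3, 8) = 3
r (MAX): max(6, 3) = 6

6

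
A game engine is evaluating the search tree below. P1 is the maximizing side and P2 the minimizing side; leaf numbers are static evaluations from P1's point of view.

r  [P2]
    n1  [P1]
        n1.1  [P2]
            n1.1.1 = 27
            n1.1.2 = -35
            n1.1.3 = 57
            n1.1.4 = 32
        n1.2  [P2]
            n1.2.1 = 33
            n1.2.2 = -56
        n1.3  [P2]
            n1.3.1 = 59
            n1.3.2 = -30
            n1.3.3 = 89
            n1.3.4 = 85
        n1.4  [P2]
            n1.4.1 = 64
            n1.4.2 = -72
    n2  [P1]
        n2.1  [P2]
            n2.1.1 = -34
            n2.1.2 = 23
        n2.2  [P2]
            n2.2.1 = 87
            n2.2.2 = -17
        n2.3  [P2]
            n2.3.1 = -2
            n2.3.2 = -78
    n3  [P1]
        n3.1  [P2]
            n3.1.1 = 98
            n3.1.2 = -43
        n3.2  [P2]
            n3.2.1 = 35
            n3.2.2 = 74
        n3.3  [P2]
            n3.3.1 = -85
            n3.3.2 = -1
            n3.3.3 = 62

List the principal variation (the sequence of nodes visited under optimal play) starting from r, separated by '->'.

n1.1 (P2): min(27, -35, 57, 32) = -35
n1.2 (P2): min(33, -56) = -56
n1.3 (P2): min(59, -30, 89, 85) = -30
n1.4 (P2): min(64, -72) = -72
n1 (P1): max(-35, -56, -30, -72) = -30
n2.1 (P2): min(-34, 23) = -34
n2.2 (P2): min(87, -17) = -17
n2.3 (P2): min(-2, -78) = -78
n2 (P1): max(-34, -17, -78) = -17
n3.1 (P2): min(98, -43) = -43
n3.2 (P2): min(35, 74) = 35
n3.3 (P2): min(-85, -1, 62) = -85
n3 (P1): max(-43, 35, -85) = 35
r (P2): min(-30, -17, 35) = -30
At r, P2 picks n1 (lowest: -30).
At n1, P1 picks n1.3 (highest: -30).
At n1.3, P2 picks n1.3.2 (lowest: -30).
Terminal value -30.

r -> n1 -> n1.3 -> n1.3.2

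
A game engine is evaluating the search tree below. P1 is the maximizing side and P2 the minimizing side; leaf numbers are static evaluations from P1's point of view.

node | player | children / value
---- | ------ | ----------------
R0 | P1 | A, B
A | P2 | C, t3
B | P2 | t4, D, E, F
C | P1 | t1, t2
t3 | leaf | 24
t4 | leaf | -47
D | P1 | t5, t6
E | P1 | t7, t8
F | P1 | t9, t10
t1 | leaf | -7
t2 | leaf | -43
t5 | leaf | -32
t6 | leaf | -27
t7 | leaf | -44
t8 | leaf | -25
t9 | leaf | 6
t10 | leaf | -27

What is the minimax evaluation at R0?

C (P1): max(-7, -43) = -7
A (P2): min(-7, 24) = -7
D (P1): max(-32, -27) = -27
E (P1): max(-44, -25) = -25
F (P1): max(6, -27) = 6
B (P2): min(-47, -27, -25, 6) = -47
R0 (P1): max(-7, -47) = -7

-7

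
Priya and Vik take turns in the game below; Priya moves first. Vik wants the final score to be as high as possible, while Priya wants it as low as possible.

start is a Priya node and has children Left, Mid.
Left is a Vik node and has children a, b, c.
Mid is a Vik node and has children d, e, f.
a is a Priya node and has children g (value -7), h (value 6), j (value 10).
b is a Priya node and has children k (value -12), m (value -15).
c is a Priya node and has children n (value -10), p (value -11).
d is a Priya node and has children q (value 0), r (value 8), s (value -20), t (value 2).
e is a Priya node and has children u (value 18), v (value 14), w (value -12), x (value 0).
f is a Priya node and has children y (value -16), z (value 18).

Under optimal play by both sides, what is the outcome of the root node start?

a (Priya): min(-7, 6, 10) = -7
b (Priya): min(-12, -15) = -15
c (Priya): min(-10, -11) = -11
Left (Vik): max(-7, -15, -11) = -7
d (Priya): min(0, 8, -20, 2) = -20
e (Priya): min(18, 14, -12, 0) = -12
f (Priya): min(-16, 18) = -16
Mid (Vik): max(-20, -12, -16) = -12
start (Priya): min(-7, -12) = -12

-12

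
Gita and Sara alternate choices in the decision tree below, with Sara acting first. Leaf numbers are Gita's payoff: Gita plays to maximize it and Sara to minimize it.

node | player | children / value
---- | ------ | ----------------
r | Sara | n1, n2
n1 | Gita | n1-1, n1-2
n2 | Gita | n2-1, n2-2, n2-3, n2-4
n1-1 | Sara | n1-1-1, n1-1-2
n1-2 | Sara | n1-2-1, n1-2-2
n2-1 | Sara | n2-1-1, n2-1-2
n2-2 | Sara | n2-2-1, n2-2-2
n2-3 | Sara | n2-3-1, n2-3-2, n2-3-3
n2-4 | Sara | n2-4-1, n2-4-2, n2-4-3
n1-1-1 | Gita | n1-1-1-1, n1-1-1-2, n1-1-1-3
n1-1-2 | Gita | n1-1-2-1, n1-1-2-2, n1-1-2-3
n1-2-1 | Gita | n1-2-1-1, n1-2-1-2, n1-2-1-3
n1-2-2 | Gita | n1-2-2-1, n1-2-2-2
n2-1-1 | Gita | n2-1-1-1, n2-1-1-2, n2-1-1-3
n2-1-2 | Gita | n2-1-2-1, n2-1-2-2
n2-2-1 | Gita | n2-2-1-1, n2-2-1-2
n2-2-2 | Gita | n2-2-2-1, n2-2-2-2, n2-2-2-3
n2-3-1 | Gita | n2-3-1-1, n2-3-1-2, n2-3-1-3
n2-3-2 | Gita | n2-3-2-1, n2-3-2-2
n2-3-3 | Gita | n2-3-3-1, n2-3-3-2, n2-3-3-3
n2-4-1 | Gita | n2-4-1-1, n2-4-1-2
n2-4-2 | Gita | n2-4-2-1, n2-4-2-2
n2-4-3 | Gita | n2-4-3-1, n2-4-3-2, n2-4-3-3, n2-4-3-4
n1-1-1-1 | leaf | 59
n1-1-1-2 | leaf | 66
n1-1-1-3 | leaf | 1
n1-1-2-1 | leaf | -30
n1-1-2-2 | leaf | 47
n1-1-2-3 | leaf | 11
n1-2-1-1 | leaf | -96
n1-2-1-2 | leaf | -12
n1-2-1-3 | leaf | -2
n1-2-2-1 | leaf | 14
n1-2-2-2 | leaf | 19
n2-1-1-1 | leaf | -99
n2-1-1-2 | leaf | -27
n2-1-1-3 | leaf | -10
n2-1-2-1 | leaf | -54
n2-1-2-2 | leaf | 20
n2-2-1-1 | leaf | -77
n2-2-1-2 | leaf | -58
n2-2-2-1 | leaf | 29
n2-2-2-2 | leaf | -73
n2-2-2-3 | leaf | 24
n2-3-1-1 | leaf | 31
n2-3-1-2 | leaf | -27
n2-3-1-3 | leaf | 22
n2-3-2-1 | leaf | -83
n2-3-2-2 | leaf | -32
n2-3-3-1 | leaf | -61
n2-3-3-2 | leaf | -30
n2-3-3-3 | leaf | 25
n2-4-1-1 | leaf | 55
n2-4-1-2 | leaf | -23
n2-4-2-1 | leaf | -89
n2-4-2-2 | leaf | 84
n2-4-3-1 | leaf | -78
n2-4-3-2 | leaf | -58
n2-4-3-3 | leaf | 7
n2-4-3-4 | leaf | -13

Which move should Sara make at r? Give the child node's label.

n2

n1-1-1 (Gita): max(59, 66, 1) = 66
n1-1-2 (Gita): max(-30, 47, 11) = 47
n1-1 (Sara): min(66, 47) = 47
n1-2-1 (Gita): max(-96, -12, -2) = -2
n1-2-2 (Gita): max(14, 19) = 19
n1-2 (Sara): min(-2, 19) = -2
n1 (Gita): max(47, -2) = 47
n2-1-1 (Gita): max(-99, -27, -10) = -10
n2-1-2 (Gita): max(-54, 20) = 20
n2-1 (Sara): min(-10, 20) = -10
n2-2-1 (Gita): max(-77, -58) = -58
n2-2-2 (Gita): max(29, -73, 24) = 29
n2-2 (Sara): min(-58, 29) = -58
n2-3-1 (Gita): max(31, -27, 22) = 31
n2-3-2 (Gita): max(-83, -32) = -32
n2-3-3 (Gita): max(-61, -30, 25) = 25
n2-3 (Sara): min(31, -32, 25) = -32
n2-4-1 (Gita): max(55, -23) = 55
n2-4-2 (Gita): max(-89, 84) = 84
n2-4-3 (Gita): max(-78, -58, 7, -13) = 7
n2-4 (Sara): min(55, 84, 7) = 7
n2 (Gita): max(-10, -58, -32, 7) = 7
r (Sara): min(47, 7) = 7
Sara at r wants the lowest of {n1=47, n2=7}, so chooses n2.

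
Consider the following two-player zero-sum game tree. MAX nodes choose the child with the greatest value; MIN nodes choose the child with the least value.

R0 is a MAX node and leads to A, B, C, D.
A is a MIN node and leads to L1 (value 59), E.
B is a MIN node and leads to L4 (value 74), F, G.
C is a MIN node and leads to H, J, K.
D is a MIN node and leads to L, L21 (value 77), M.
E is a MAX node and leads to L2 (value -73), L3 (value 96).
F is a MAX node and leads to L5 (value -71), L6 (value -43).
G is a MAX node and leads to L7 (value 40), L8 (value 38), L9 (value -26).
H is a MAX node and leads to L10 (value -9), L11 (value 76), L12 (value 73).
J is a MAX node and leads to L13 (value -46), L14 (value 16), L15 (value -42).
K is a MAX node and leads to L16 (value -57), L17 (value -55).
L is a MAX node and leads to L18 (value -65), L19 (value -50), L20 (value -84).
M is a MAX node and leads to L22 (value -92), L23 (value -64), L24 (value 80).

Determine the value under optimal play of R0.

59

E (MAX): max(-73, 96) = 96
A (MIN): min(59, 96) = 59
F (MAX): max(-71, -43) = -43
G (MAX): max(40, 38, -26) = 40
B (MIN): min(74, -43, 40) = -43
H (MAX): max(-9, 76, 73) = 76
J (MAX): max(-46, 16, -42) = 16
K (MAX): max(-57, -55) = -55
C (MIN): min(76, 16, -55) = -55
L (MAX): max(-65, -50, -84) = -50
M (MAX): max(-92, -64, 80) = 80
D (MIN): min(-50, 77, 80) = -50
R0 (MAX): max(59, -43, -55, -50) = 59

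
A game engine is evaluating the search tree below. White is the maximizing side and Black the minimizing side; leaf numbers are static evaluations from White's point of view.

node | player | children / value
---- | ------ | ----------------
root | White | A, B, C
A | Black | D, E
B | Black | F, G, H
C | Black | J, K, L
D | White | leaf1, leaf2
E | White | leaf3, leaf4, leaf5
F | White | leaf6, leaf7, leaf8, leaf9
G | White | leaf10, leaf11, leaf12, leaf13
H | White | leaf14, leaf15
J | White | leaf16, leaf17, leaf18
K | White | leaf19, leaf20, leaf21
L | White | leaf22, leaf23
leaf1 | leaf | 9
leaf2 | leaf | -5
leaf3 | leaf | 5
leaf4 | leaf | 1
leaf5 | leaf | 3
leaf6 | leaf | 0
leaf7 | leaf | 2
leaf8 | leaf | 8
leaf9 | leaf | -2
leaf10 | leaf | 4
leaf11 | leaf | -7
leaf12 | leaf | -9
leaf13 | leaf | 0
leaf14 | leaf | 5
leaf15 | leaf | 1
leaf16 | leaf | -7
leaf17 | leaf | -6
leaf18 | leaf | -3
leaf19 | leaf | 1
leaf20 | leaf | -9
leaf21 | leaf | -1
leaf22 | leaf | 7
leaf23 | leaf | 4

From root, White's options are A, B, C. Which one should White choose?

A

D (White): max(9, -5) = 9
E (White): max(5, 1, 3) = 5
A (Black): min(9, 5) = 5
F (White): max(0, 2, 8, -2) = 8
G (White): max(4, -7, -9, 0) = 4
H (White): max(5, 1) = 5
B (Black): min(8, 4, 5) = 4
J (White): max(-7, -6, -3) = -3
K (White): max(1, -9, -1) = 1
L (White): max(7, 4) = 7
C (Black): min(-3, 1, 7) = -3
root (White): max(5, 4, -3) = 5
White at root wants the highest of {A=5, B=4, C=-3}, so chooses A.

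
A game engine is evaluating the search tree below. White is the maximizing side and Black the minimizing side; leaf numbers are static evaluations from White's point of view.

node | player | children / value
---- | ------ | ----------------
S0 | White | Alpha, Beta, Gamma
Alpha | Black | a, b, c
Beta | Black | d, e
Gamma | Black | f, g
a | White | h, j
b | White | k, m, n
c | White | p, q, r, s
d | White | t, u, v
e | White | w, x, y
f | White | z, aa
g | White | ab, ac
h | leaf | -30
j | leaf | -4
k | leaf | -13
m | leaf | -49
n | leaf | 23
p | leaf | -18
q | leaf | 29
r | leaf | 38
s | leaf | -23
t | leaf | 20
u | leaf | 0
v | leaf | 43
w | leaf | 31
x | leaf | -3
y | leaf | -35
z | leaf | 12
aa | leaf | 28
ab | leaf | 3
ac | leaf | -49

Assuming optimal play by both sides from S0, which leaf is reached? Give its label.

w

a (White): max(-30, -4) = -4
b (White): max(-13, -49, 23) = 23
c (White): max(-18, 29, 38, -23) = 38
Alpha (Black): min(-4, 23, 38) = -4
d (White): max(20, 0, 43) = 43
e (White): max(31, -3, -35) = 31
Beta (Black): min(43, 31) = 31
f (White): max(12, 28) = 28
g (White): max(3, -49) = 3
Gamma (Black): min(28, 3) = 3
S0 (White): max(-4, 31, 3) = 31
At S0, White picks Beta (highest: 31).
At Beta, Black picks e (lowest: 31).
At e, White picks w (highest: 31).
Terminal value 31.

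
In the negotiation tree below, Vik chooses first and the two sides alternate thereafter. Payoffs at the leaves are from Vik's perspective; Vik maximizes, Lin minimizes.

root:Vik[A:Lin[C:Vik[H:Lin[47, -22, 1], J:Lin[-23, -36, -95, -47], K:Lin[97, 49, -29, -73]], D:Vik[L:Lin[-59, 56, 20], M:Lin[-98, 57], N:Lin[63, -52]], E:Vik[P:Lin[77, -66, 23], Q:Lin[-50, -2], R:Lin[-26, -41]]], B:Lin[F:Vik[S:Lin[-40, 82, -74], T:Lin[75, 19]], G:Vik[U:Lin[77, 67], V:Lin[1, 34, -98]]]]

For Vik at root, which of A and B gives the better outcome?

B

H (Lin): min(47, -22, 1) = -22
J (Lin): min(-23, -36, -95, -47) = -95
K (Lin): min(97, 49, -29, -73) = -73
C (Vik): max(-22, -95, -73) = -22
L (Lin): min(-59, 56, 20) = -59
M (Lin): min(-98, 57) = -98
N (Lin): min(63, -52) = -52
D (Vik): max(-59, -98, -52) = -52
P (Lin): min(77, -66, 23) = -66
Q (Lin): min(-50, -2) = -50
R (Lin): min(-26, -41) = -41
E (Vik): max(-66, -50, -41) = -41
A (Lin): min(-22, -52, -41) = -52
S (Lin): min(-40, 82, -74) = -74
T (Lin): min(75, 19) = 19
F (Vik): max(-74, 19) = 19
U (Lin): min(77, 67) = 67
V (Lin): min(1, 34, -98) = -98
G (Vik): max(67, -98) = 67
B (Lin): min(19, 67) = 19
Vik prefers the higher value; A=-52, B=19. B is better since 19 > -52.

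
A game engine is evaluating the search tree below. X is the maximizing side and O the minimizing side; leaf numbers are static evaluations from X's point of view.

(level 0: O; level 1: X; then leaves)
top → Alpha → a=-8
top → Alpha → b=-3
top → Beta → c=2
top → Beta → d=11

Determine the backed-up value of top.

-3

Alpha (X): max(-8, -3) = -3
Beta (X): max(2, 11) = 11
top (O): min(-3, 11) = -3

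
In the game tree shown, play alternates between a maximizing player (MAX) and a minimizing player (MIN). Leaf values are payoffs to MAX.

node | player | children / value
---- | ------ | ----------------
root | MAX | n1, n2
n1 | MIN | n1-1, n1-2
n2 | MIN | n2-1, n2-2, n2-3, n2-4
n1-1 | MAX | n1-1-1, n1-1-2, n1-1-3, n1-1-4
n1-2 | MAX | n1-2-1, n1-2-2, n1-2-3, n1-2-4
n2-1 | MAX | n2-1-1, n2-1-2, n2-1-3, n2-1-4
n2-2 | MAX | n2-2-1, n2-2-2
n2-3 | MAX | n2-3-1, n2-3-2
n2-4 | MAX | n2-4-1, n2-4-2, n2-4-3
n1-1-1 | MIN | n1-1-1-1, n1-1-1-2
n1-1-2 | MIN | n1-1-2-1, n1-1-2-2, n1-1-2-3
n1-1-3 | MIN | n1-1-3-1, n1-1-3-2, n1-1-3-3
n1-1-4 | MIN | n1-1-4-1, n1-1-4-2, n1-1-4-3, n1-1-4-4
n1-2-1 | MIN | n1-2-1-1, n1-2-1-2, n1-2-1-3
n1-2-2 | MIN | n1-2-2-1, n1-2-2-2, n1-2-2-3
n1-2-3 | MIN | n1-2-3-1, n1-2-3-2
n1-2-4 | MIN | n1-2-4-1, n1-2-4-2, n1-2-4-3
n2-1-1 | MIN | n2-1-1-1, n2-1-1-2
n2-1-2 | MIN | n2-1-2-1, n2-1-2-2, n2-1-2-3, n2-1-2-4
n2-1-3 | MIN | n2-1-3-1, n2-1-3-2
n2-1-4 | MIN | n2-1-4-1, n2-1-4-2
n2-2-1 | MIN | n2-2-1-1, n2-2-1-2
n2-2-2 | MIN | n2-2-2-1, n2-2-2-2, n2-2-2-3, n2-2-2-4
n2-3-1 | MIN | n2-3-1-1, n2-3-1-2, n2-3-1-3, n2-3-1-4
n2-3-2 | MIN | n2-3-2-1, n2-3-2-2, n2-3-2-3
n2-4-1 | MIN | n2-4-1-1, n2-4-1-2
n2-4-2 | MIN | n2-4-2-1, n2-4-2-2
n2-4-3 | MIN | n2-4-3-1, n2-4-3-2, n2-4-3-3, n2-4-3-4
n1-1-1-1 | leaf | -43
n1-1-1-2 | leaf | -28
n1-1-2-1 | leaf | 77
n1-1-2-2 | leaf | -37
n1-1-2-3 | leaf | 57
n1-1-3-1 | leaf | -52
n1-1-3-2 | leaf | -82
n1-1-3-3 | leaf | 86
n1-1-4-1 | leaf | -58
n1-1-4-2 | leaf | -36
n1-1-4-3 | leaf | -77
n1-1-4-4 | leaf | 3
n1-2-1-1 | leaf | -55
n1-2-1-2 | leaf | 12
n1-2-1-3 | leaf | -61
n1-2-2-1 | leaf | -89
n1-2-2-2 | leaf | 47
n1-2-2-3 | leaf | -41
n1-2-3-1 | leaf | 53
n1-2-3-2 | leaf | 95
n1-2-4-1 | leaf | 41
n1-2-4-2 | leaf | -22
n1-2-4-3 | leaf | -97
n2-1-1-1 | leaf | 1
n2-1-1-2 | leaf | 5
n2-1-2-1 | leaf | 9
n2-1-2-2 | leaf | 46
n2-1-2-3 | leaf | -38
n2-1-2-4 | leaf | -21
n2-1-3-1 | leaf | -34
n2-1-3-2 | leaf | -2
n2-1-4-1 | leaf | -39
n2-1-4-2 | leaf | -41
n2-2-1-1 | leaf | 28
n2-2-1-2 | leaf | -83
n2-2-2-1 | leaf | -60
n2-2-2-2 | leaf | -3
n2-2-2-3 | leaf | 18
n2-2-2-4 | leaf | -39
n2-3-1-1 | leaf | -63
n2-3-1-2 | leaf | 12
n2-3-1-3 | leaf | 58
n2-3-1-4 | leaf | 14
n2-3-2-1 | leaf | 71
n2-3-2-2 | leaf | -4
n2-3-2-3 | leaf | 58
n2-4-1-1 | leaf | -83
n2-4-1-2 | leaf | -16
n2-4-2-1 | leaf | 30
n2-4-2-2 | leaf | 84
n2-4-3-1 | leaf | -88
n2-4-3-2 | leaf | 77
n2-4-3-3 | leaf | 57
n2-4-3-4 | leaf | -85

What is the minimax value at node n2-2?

n2-2-1 (MIN): min(28, -83) = -83
n2-2-2 (MIN): min(-60, -3, 18, -39) = -60
n2-2 (MAX): max(-83, -60) = -60

-60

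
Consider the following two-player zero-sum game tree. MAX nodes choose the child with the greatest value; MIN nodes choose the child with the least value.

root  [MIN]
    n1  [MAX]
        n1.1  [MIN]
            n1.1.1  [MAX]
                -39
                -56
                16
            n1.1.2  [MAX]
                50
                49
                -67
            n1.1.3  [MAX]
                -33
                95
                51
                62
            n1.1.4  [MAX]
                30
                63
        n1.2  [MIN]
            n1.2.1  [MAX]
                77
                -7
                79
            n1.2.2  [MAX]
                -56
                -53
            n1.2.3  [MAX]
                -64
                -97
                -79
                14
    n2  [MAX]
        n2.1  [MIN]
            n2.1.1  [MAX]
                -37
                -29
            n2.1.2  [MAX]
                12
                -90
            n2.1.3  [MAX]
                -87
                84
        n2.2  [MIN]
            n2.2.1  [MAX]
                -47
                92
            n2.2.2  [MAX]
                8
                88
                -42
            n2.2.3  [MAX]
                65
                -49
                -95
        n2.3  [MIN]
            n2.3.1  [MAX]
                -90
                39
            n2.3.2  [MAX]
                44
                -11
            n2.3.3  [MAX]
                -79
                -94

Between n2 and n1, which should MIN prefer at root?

n2.1.1 (MAX): max(-37, -29) = -29
n2.1.2 (MAX): max(12, -90) = 12
n2.1.3 (MAX): max(-87, 84) = 84
n2.1 (MIN): min(-29, 12, 84) = -29
n2.2.1 (MAX): max(-47, 92) = 92
n2.2.2 (MAX): max(8, 88, -42) = 88
n2.2.3 (MAX): max(65, -49, -95) = 65
n2.2 (MIN): min(92, 88, 65) = 65
n2.3.1 (MAX): max(-90, 39) = 39
n2.3.2 (MAX): max(44, -11) = 44
n2.3.3 (MAX): max(-79, -94) = -79
n2.3 (MIN): min(39, 44, -79) = -79
n2 (MAX): max(-29, 65, -79) = 65
n1.1.1 (MAX): max(-39, -56, 16) = 16
n1.1.2 (MAX): max(50, 49, -67) = 50
n1.1.3 (MAX): max(-33, 95, 51, 62) = 95
n1.1.4 (MAX): max(30, 63) = 63
n1.1 (MIN): min(16, 50, 95, 63) = 16
n1.2.1 (MAX): max(77, -7, 79) = 79
n1.2.2 (MAX): max(-56, -53) = -53
n1.2.3 (MAX): max(-64, -97, -79, 14) = 14
n1.2 (MIN): min(79, -53, 14) = -53
n1 (MAX): max(16, -53) = 16
MIN prefers the lower value; n2=65, n1=16. n1 is better since 16 < 65.

n1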